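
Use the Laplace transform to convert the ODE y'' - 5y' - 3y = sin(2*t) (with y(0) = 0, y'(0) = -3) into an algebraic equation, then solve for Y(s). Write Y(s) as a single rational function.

Take the Laplace transform of both sides.
Using L{y''} = s^2 Y - s·y(0) - y'(0) and L{y'} = sY - y(0), with y(0) = 0, y'(0) = -3, the left side becomes (s^2 - 5*s - 3)Y - (-3).
The right side is L{sin(2*t)} = 2/(s^2 + 4).
So (s^2 - 5*s - 3)Y = 2/(s^2 + 4) + (-3).
Divide through and combine into a single rational function.

Y(s) = (-3*s^2 - 10)/(s^4 - 5*s^3 + s^2 - 20*s - 12)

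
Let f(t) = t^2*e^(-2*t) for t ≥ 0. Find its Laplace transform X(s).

L{e^(-2t)} = 1/(s + 2).
Then apply L{t^2·g(t)} = (-1)^2 d^2/ds^2[G(s)] with G(s) = 1/(s + 2):
differentiating 2 times and applying the sign gives 2/(s + 2)^3.

X(s) = 2/(s + 2)^3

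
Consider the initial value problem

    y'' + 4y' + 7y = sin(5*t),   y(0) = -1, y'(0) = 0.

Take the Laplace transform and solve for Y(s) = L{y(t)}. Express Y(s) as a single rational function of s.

Take the Laplace transform of both sides.
The derivative rules (L{y''} = s^2 Y - s·y(0) - y'(0) and L{y'} = sY - y(0), with y(0) = -1, y'(0) = 0) turn the left side into (s^2 + 4*s + 7)Y - (-s - 4).
The right side is L{sin(5*t)} = 5/(s^2 + 25).
So (s^2 + 4*s + 7)Y = 5/(s^2 + 25) + (-s - 4).
Isolate Y and clear denominators.

Y(s) = (-s^3 - 4*s^2 - 25*s - 95)/(s^4 + 4*s^3 + 32*s^2 + 100*s + 175)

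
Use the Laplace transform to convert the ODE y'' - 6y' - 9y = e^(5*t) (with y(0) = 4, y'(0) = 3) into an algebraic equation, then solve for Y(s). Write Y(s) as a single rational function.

Y(s) = (4*s^2 - 41*s + 106)/(s^3 - 11*s^2 + 21*s + 45)

Take the Laplace transform of both sides.
The derivative rules (L{y''} = s^2 Y - s·y(0) - y'(0) and L{y'} = sY - y(0), with y(0) = 4, y'(0) = 3) turn the left side into (s^2 - 6*s - 9)Y - (4*s - 21).
The right side is L{e^(5*t)} = 1/(s - 5).
So (s^2 - 6*s - 9)Y = 1/(s - 5) + (4*s - 21).
Divide through and combine into a single rational function.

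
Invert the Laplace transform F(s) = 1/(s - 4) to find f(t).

f(t) = exp(4*t)

Since L{e^(4t)} = 1/(s - 4), the inverse is exp(4*t).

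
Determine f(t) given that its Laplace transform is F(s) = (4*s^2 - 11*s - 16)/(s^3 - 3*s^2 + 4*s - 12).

Factor the denominator: s^3 - 3*s^2 + 4*s - 12 = (s - 3)*(s^2 + 4).
Partial fraction decomposition gives [-1/(s - 3)] + [5*s/(s^2 + 4)] + [4/(s^2 + 4)].
Invert each term: -1/(s - 3) ↔ -e^(3t); 5·s/(s^2 + 4) ↔ 5cos(2t); 2·2/(s^2 + 4) ↔ 2sin(2t).

f(t) = -exp(3*t) + 2*sin(2*t) + 5*cos(2*t)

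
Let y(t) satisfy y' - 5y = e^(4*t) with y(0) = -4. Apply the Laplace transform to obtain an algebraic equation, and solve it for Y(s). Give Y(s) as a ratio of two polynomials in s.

Y(s) = (-4*s + 17)/(s^2 - 9*s + 20)

Transform both sides with L{·}.
The derivative rules (L{y'} = sY - y(0) = sY - (-4)) turn the left side into (s - 5)Y - (-4).
The right side is L{e^(4*t)} = 1/(s - 4).
So (s - 5)Y = 1/(s - 4) + (-4).
Divide through and combine into a single rational function.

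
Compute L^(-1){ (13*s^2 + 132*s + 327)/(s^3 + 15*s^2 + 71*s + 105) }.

6*exp(-3*t) + 2*exp(-5*t) + 5*exp(-7*t)

Factor the denominator: s^3 + 15*s^2 + 71*s + 105 = (s + 3)*(s + 5)*(s + 7).
Partial fraction decomposition gives [5/(s + 7)] + [6/(s + 3)] + [2/(s + 5)].
Invert each term: 5/(s + 7) ↔ 5e^(-7t); 6/(s + 3) ↔ 6e^(-3t); 2/(s + 5) ↔ 2e^(-5t).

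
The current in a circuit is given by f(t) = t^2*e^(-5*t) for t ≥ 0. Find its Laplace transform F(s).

F(s) = 2/(s + 5)^3

L{e^(-5t)} = 1/(s + 5).
Then apply L{t^2·g(t)} = (-1)^2 d^2/ds^2[G(s)] with G(s) = 1/(s + 5):
differentiating 2 times and applying the sign gives 2/(s + 5)^3.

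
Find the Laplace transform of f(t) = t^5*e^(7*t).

120/(s - 7)^6

L{t^5} = 5!/s^6 = 120/s^6.
By the first shifting theorem, multiplying by e^(7t) replaces s with s - 7.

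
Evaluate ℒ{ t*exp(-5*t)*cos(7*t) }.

(s - 2)*(s + 12)/(s^2 + 10*s + 74)^2

L{cos(7t)} = s/(s^2 + 49).
Multiplying by e^(-5t) shifts s → s + 5, so L{exp(-5*t)*cos(7*t)} = (s + 5)/((s + 5)^2 + 49).
Then apply L{t·g(t)} = -d/ds[G(s)] with G(s) = (s + 5)/((s + 5)^2 + 49):
differentiating 1 time and applying the sign gives (s - 2)*(s + 12)/(s^2 + 10*s + 74)^2.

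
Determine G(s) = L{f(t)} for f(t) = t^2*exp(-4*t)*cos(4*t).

L{cos(4t)} = s/(s^2 + 16).
Multiplying by e^(-4t) shifts s → s + 4, so L{exp(-4*t)*cos(4*t)} = (s + 4)/((s + 4)^2 + 16).
Then apply L{t^2·g(t)} = (-1)^2 d^2/ds^2[H(s)] with H(s) = (s + 4)/((s + 4)^2 + 16):
differentiating 2 times and applying the sign gives 2*(s + 4)*(s^2 + 8*s - 32)/(s^2 + 8*s + 32)^3.

G(s) = 2*(s + 4)*(s^2 + 8*s - 32)/(s^2 + 8*s + 32)^3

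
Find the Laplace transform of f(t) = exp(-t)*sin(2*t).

L{sin(2t)} = 2/(s^2 + 4).
By the first shifting theorem, multiplying by e^(-t) replaces s with s + 1.

2/((s + 1)^2 + 4)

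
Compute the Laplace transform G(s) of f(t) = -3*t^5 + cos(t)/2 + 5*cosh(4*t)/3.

G(s) = s/(2*(s^2 + 1)) + 5*s/(3*(s^2 - 16)) - 360/s^6

The transform is linear, so treat each term independently.
(1/2)·[L{cos(t)} = s/(s^2 + 1)]; (5/3)·[L{cosh(4t)} = s/(s^2 - 16)]; (-3)·[L{t^5} = 5!/s^6 = 120/s^6].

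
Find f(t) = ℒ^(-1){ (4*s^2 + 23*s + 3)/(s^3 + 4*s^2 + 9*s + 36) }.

Factor the denominator: s^3 + 4*s^2 + 9*s + 36 = (s + 4)*(s^2 + 9).
Partial fraction decomposition gives [-1/(s + 4)] + [5*s/(s^2 + 9)] + [3/(s^2 + 9)].
Invert each term: -1/(s + 4) ↔ -e^(-4t); 5·s/(s^2 + 9) ↔ 5cos(3t); 1·3/(s^2 + 9) ↔ sin(3t).

f(t) = sin(3*t) + 5*cos(3*t) - exp(-4*t)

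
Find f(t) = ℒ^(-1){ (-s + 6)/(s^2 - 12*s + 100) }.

Rewrite the denominator: s^2 - 12*s + 100 = (s - 6)^2 + 64.
The form in (s - 6) signals a first-shifting-theorem factor e^(6t).
Since L{cos(8t)} = s/(s^2 + 64), the inverse is e^(6*t)*cos(8*t), scaled by -1.

f(t) = -exp(6*t)*cos(8*t)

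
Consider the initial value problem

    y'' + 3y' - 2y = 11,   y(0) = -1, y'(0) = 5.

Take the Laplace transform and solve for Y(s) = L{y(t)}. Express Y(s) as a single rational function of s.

Apply the Laplace transform to the equation.
With L{y''} = s^2 Y - s·y(0) - y'(0) and L{y'} = sY - y(0), with y(0) = -1, y'(0) = 5: the LHS transforms to (s^2 + 3*s - 2)Y - (-s + 2).
The right side is L{11} = 11/s.
So (s^2 + 3*s - 2)Y = 11/s + (-s + 2).
Isolate Y and clear denominators.

Y(s) = (-s^2 + 2*s + 11)/(s^3 + 3*s^2 - 2*s)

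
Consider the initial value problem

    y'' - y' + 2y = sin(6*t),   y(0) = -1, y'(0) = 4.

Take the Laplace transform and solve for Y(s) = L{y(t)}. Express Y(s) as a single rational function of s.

Y(s) = (-s^3 + 5*s^2 - 36*s + 186)/(s^4 - s^3 + 38*s^2 - 36*s + 72)

Apply the Laplace transform to the equation.
The derivative rules (L{y''} = s^2 Y - s·y(0) - y'(0) and L{y'} = sY - y(0), with y(0) = -1, y'(0) = 4) turn the left side into (s^2 - s + 2)Y - (-s + 5).
The right side is L{sin(6*t)} = 6/(s^2 + 36).
So (s^2 - s + 2)Y = 6/(s^2 + 36) + (-s + 5).
Divide through and combine into a single rational function.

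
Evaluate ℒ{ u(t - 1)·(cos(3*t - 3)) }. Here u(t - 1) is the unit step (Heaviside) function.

By the second shifting theorem, L{u(t - c)·g(t - c)} = e^(-cs)·G(s) with c = 1 and G(s) = L{g(t)}.
L{cos(3t)} = s/(s^2 + 9).

s*exp(-s)/(s^2 + 9)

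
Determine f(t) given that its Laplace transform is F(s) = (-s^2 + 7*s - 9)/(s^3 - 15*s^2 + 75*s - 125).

Factor the denominator: s^3 - 15*s^2 + 75*s - 125 = (s - 5)^3.
Partial fraction decomposition gives [-1/(s - 5)] + [-3/(s - 5)^2] + [(s - 5)^(-3)].
Invert each term: -1/(s - 5) ↔ -e^(5t); -3/(s - 5)^2 ↔ -3t·e^(5t); 1/(s - 5)^3 ↔ (1/2)t^2·e^(5t).

f(t) = t^2*exp(5*t)/2 - 3*t*exp(5*t) - exp(5*t)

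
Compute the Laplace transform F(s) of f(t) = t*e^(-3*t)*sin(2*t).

L{sin(2t)} = 2/(s^2 + 4).
Multiplying by e^(-3t) shifts s → s + 3, so L{e^(-3*t)*sin(2*t)} = 2/((s + 3)^2 + 4).
Then apply L{t·g(t)} = -d/ds[G(s)] with G(s) = 2/((s + 3)^2 + 4):
differentiating 1 time and applying the sign gives 4*(s + 3)/(s^2 + 6*s + 13)^2.

F(s) = 4*(s + 3)/(s^2 + 6*s + 13)^2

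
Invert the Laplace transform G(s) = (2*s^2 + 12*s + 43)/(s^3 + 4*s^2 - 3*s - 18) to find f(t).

Factor the denominator: s^3 + 4*s^2 - 3*s - 18 = (s - 2)*(s + 3)^2.
Partial fraction decomposition gives [-1/(s + 3)] + [-5/(s + 3)^2] + [3/(s - 2)].
Invert each term: -1/(s + 3) ↔ -e^(-3t); -5/(s + 3)^2 ↔ -5t·e^(-3t); 3/(s - 2) ↔ 3e^(2t).

f(t) = -5*t*exp(-3*t) + 3*exp(2*t) - exp(-3*t)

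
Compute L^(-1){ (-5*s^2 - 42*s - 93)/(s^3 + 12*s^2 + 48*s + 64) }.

Factor the denominator: s^3 + 12*s^2 + 48*s + 64 = (s + 4)^3.
Partial fraction decomposition gives [-5/(s + 4)] + [-2/(s + 4)^2] + [-5/(s + 4)^3].
Invert each term: -5/(s + 4) ↔ -5e^(-4t); -2/(s + 4)^2 ↔ -2t·e^(-4t); -5/(s + 4)^3 ↔ (-5/2)t^2·e^(-4t).

-5*t^2*exp(-4*t)/2 - 2*t*exp(-4*t) - 5*exp(-4*t)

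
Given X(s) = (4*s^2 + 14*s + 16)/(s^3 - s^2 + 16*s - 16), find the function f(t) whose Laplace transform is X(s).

Factor the denominator: s^3 - s^2 + 16*s - 16 = (s - 1)*(s^2 + 16).
Partial fraction decomposition gives [2/(s - 1)] + [2*s/(s^2 + 16)] + [16/(s^2 + 16)].
Invert each term: 2/(s - 1) ↔ 2e^(t); 2·s/(s^2 + 16) ↔ 2cos(4t); 4·4/(s^2 + 16) ↔ 4sin(4t).

f(t) = 2*exp(t) + 4*sin(4*t) + 2*cos(4*t)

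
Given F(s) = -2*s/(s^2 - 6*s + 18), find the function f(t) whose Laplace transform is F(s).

Complete the square in the denominator: s^2 - 6*s + 18 = (s - 3)^2 + 3^2.
Split the numerator to match: -2*s = -2·(s - 3) - 2·3.
Invert each term: -2·(s - 3)/((s - 3)^2 + 9) ↔ -2e^(3t)cos(3t); -2·3/((s - 3)^2 + 9) ↔ -2e^(3t)sin(3t).

f(t) = -2*exp(3*t)*sin(3*t) - 2*exp(3*t)*cos(3*t)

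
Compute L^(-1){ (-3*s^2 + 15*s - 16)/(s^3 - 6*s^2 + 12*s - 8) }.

Factor the denominator: s^3 - 6*s^2 + 12*s - 8 = (s - 2)^3.
Partial fraction decomposition gives [-3/(s - 2)] + [3/(s - 2)^2] + [2/(s - 2)^3].
Invert each term: -3/(s - 2) ↔ -3e^(2t); 3/(s - 2)^2 ↔ 3t·e^(2t); 2/(s - 2)^3 ↔ (1)t^2·e^(2t).

t^2*exp(2*t) + 3*t*exp(2*t) - 3*exp(2*t)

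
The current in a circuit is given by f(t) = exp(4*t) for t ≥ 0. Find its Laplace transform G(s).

G(s) = 1/(s - 4)

L{1} = 1/s.
By the first shifting theorem, multiplying by e^(4t) replaces s with s - 4.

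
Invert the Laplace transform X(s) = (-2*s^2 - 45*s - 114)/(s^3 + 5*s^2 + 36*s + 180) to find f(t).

f(t) = -5*sin(6*t) - 3*cos(6*t) + exp(-5*t)

Factor the denominator: s^3 + 5*s^2 + 36*s + 180 = (s + 5)*(s^2 + 36).
Partial fraction decomposition gives [1/(s + 5)] + [-3*s/(s^2 + 36)] + [-30/(s^2 + 36)].
Invert each term: 1/(s + 5) ↔ e^(-5t); -3·s/(s^2 + 36) ↔ -3cos(6t); -5·6/(s^2 + 36) ↔ -5sin(6t).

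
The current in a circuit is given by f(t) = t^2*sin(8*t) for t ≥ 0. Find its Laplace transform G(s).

G(s) = 16*(3*s^2 - 64)/(s^2 + 64)^3

L{sin(8t)} = 8/(s^2 + 64).
Then apply L{t^2·g(t)} = (-1)^2 d^2/ds^2[H(s)] with H(s) = 8/(s^2 + 64):
differentiating 2 times and applying the sign gives 16*(3*s^2 - 64)/(s^2 + 64)^3.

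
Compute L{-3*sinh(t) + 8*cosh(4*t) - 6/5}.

By linearity of the Laplace transform, transform each term separately.
(-3)·[L{sinh(t)} = 1/(s^2 - 1)]; L{-6/5} = (-6/5)/s; (8)·[L{cosh(4t)} = s/(s^2 - 16)].

8*s/(s^2 - 16) - 3/(s^2 - 1) - 6/(5*s)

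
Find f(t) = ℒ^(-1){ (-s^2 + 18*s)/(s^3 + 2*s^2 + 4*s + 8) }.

Factor the denominator: s^3 + 2*s^2 + 4*s + 8 = (s + 2)*(s^2 + 4).
Partial fraction decomposition gives [-5/(s + 2)] + [4*s/(s^2 + 4)] + [10/(s^2 + 4)].
Invert each term: -5/(s + 2) ↔ -5e^(-2t); 4·s/(s^2 + 4) ↔ 4cos(2t); 5·2/(s^2 + 4) ↔ 5sin(2t).

f(t) = 5*sin(2*t) + 4*cos(2*t) - 5*exp(-2*t)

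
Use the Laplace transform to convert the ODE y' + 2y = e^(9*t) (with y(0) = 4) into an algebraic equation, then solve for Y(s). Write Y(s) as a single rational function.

Y(s) = (4*s - 35)/(s^2 - 7*s - 18)

Apply the Laplace transform to the equation.
With L{y'} = sY - y(0) = sY - 4: the LHS transforms to (s + 2)Y - (4).
The right side is L{e^(9*t)} = 1/(s - 9).
So (s + 2)Y = 1/(s - 9) + (4).
Isolate Y and clear denominators.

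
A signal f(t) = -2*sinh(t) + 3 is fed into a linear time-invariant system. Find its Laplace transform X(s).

X(s) = -2/(s^2 - 1) + 3/s

The transform is linear, so treat each term independently.
(-2)·[L{sinh(t)} = 1/(s^2 - 1)]; L{3} = 3/s.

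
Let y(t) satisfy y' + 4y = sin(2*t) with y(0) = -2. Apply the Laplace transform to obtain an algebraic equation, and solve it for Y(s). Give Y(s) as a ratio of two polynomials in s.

Y(s) = (-2*s^2 - 6)/(s^3 + 4*s^2 + 4*s + 16)

Laplace-transform each side.
With L{y'} = sY - y(0) = sY - (-2): the LHS transforms to (s + 4)Y - (-2).
The right side is L{sin(2*t)} = 2/(s^2 + 4).
So (s + 4)Y = 2/(s^2 + 4) + (-2).
Solve for Y(s) and write it as one ratio of polynomials.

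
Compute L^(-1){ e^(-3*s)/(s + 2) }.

The factor e^(-3s) signals a time shift by c = 3 (second shifting theorem).
L{e^(-2t)} = 1/(s + 2), so L^-1{1/(s + 2)} = e^(-2*t).
Hence the inverse is u(t - 3) times that function evaluated at t - 3.

Heaviside(t - 3)*(exp(-2*t + 6))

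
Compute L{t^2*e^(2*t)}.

2/(s - 2)^3

L{t^2} = 2!/s^3 = 2/s^3.
By the first shifting theorem, multiplying by e^(2t) replaces s with s - 2.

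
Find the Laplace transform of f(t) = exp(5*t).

L{1} = 1/s.
By the first shifting theorem, multiplying by e^(5t) replaces s with s - 5.

1/(s - 5)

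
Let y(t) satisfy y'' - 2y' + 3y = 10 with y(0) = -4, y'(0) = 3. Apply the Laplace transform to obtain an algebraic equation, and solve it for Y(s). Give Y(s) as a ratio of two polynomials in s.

Y(s) = (-4*s^2 + 11*s + 10)/(s^3 - 2*s^2 + 3*s)

Laplace-transform each side.
The derivative rules (L{y''} = s^2 Y - s·y(0) - y'(0) and L{y'} = sY - y(0), with y(0) = -4, y'(0) = 3) turn the left side into (s^2 - 2*s + 3)Y - (-4*s + 11).
The right side is L{10} = 10/s.
So (s^2 - 2*s + 3)Y = 10/s + (-4*s + 11).
Solve for Y(s) and write it as one ratio of polynomials.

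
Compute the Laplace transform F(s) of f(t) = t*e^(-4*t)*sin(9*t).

F(s) = 18*(s + 4)/(s^2 + 8*s + 97)^2

L{sin(9t)} = 9/(s^2 + 81).
Multiplying by e^(-4t) shifts s → s + 4, so L{e^(-4*t)*sin(9*t)} = 9/((s + 4)^2 + 81).
Then apply L{t·g(t)} = -d/ds[G(s)] with G(s) = 9/((s + 4)^2 + 81):
differentiating 1 time and applying the sign gives 18*(s + 4)/(s^2 + 8*s + 97)^2.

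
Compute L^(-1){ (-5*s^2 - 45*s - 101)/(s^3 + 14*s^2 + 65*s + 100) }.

t*exp(-5*t) - exp(-4*t) - 4*exp(-5*t)

Factor the denominator: s^3 + 14*s^2 + 65*s + 100 = (s + 4)*(s + 5)^2.
Partial fraction decomposition gives [-4/(s + 5)] + [(s + 5)^(-2)] + [-1/(s + 4)].
Invert each term: -4/(s + 5) ↔ -4e^(-5t); 1/(s + 5)^2 ↔ t·e^(-5t); -1/(s + 4) ↔ -e^(-4t).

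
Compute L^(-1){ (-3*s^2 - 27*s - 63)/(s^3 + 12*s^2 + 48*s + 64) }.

Factor the denominator: s^3 + 12*s^2 + 48*s + 64 = (s + 4)^3.
Partial fraction decomposition gives [-3/(s + 4)] + [-3/(s + 4)^2] + [-3/(s + 4)^3].
Invert each term: -3/(s + 4) ↔ -3e^(-4t); -3/(s + 4)^2 ↔ -3t·e^(-4t); -3/(s + 4)^3 ↔ (-3/2)t^2·e^(-4t).

-3*t^2*exp(-4*t)/2 - 3*t*exp(-4*t) - 3*exp(-4*t)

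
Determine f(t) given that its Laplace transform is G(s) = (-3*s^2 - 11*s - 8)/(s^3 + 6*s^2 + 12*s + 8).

f(t) = t^2*exp(-2*t) + t*exp(-2*t) - 3*exp(-2*t)

Factor the denominator: s^3 + 6*s^2 + 12*s + 8 = (s + 2)^3.
Partial fraction decomposition gives [-3/(s + 2)] + [(s + 2)^(-2)] + [2/(s + 2)^3].
Invert each term: -3/(s + 2) ↔ -3e^(-2t); 1/(s + 2)^2 ↔ t·e^(-2t); 2/(s + 2)^3 ↔ (1)t^2·e^(-2t).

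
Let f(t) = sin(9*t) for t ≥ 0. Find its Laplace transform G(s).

G(s) = 9/(s^2 + 81)

L{sin(9t)} = 9/(s^2 + 81).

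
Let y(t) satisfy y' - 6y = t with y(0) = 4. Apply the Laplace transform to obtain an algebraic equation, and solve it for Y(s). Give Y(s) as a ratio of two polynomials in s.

Y(s) = (4*s^2 + 1)/(s^3 - 6*s^2)

Apply the Laplace transform to the equation.
The derivative rules (L{y'} = sY - y(0) = sY - 4) turn the left side into (s - 6)Y - (4).
The right side is L{t} = s^(-2).
So (s - 6)Y = s^(-2) + (4).
Divide through and combine into a single rational function.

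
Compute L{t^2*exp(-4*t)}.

2/(s + 4)^3

L{e^(-4t)} = 1/(s + 4).
Then apply L{t^2·g(t)} = (-1)^2 d^2/ds^2[G(s)] with G(s) = 1/(s + 4):
differentiating 2 times and applying the sign gives 2/(s + 4)^3.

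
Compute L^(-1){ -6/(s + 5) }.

-6*exp(-5*t)

Since L{e^(-5t)} = 1/(s + 5), the inverse is e^(-5*t), scaled by -6.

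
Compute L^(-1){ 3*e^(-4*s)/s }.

Heaviside(t - 4)*(3)

The factor e^(-4s) signals a time shift by c = 4 (second shifting theorem).
L{3} = 3/s, so L^-1{3/s} = 3.
Hence the inverse is u(t - 4) times that function evaluated at t - 4.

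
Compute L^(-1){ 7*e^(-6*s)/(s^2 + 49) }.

Heaviside(t - 6)*(sin(7*t - 42))

The factor e^(-6s) signals a time shift by c = 6 (second shifting theorem).
L{sin(7t)} = 7/(s^2 + 49), so L^-1{7/(s^2 + 49)} = sin(7*t).
Hence the inverse is u(t - 6) times that function evaluated at t - 6.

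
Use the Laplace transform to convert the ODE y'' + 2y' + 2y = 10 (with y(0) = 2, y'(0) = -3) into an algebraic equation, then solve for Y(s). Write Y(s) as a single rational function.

Take the Laplace transform of both sides.
With L{y''} = s^2 Y - s·y(0) - y'(0) and L{y'} = sY - y(0), with y(0) = 2, y'(0) = -3: the LHS transforms to (s^2 + 2*s + 2)Y - (2*s + 1).
The right side is L{10} = 10/s.
So (s^2 + 2*s + 2)Y = 10/s + (2*s + 1).
Solve for Y(s) and write it as one ratio of polynomials.

Y(s) = (2*s^2 + s + 10)/(s^3 + 2*s^2 + 2*s)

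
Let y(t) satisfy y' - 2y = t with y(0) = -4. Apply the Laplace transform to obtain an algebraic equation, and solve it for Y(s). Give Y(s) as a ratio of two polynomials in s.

Y(s) = (-4*s^2 + 1)/(s^3 - 2*s^2)

Transform both sides with L{·}.
The derivative rules (L{y'} = sY - y(0) = sY - (-4)) turn the left side into (s - 2)Y - (-4).
The right side is L{t} = s^(-2).
So (s - 2)Y = s^(-2) + (-4).
Isolate Y and clear denominators.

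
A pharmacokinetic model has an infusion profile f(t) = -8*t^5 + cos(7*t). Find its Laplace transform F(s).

The transform is linear, so treat each term independently.
(-8)·[L{t^5} = 5!/s^6 = 120/s^6]; L{cos(7t)} = s/(s^2 + 49).

F(s) = s/(s^2 + 49) - 960/s^6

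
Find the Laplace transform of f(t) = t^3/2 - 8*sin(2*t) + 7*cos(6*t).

By linearity of the Laplace transform, transform each term separately.
(7)·[L{cos(6t)} = s/(s^2 + 36)]; (1/2)·[L{t^3} = 3!/s^4 = 6/s^4]; (-8)·[L{sin(2t)} = 2/(s^2 + 4)].

7*s/(s^2 + 36) - 16/(s^2 + 4) + 3/s^4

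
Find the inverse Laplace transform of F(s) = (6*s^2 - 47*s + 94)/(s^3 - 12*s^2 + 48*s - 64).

Factor the denominator: s^3 - 12*s^2 + 48*s - 64 = (s - 4)^3.
Partial fraction decomposition gives [6/(s - 4)] + [(s - 4)^(-2)] + [2/(s - 4)^3].
Invert each term: 6/(s - 4) ↔ 6e^(4t); 1/(s - 4)^2 ↔ t·e^(4t); 2/(s - 4)^3 ↔ (1)t^2·e^(4t).

t^2*exp(4*t) + t*exp(4*t) + 6*exp(4*t)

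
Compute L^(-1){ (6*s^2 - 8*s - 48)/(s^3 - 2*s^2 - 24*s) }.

2*exp(6*t) + 2 + 2*exp(-4*t)

Factor the denominator: s^3 - 2*s^2 - 24*s = s*(s - 6)*(s + 4).
Partial fraction decomposition gives [2/(s - 6)] + [2/s] + [2/(s + 4)].
Invert each term: 2/(s - 6) ↔ 2e^(6t); 2/(s - 0) ↔ 2e^(0t); 2/(s + 4) ↔ 2e^(-4t).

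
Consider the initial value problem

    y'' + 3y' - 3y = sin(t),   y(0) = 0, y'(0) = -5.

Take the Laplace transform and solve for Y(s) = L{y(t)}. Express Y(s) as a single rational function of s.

Apply the Laplace transform to the equation.
Using L{y''} = s^2 Y - s·y(0) - y'(0) and L{y'} = sY - y(0), with y(0) = 0, y'(0) = -5, the left side becomes (s^2 + 3*s - 3)Y - (-5).
The right side is L{sin(t)} = 1/(s^2 + 1).
So (s^2 + 3*s - 3)Y = 1/(s^2 + 1) + (-5).
Isolate Y and clear denominators.

Y(s) = (-5*s^2 - 4)/(s^4 + 3*s^3 - 2*s^2 + 3*s - 3)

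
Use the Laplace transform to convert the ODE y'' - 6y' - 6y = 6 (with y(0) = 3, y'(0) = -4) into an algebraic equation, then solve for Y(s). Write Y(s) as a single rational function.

Laplace-transform each side.
The derivative rules (L{y''} = s^2 Y - s·y(0) - y'(0) and L{y'} = sY - y(0), with y(0) = 3, y'(0) = -4) turn the left side into (s^2 - 6*s - 6)Y - (3*s - 22).
The right side is L{6} = 6/s.
So (s^2 - 6*s - 6)Y = 6/s + (3*s - 22).
Divide through and combine into a single rational function.

Y(s) = (3*s^2 - 22*s + 6)/(s^3 - 6*s^2 - 6*s)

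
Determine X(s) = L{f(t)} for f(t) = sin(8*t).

X(s) = 8/(s^2 + 64)

L{sin(8t)} = 8/(s^2 + 64).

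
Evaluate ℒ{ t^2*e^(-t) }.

2/(s + 1)^3

L{e^(-t)} = 1/(s + 1).
Then apply L{t^2·g(t)} = (-1)^2 d^2/ds^2[G(s)] with G(s) = 1/(s + 1):
differentiating 2 times and applying the sign gives 2/(s + 1)^3.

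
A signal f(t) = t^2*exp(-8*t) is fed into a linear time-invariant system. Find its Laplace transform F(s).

F(s) = 2/(s + 8)^3

L{e^(-8t)} = 1/(s + 8).
Then apply L{t^2·g(t)} = (-1)^2 d^2/ds^2[G(s)] with G(s) = 1/(s + 8):
differentiating 2 times and applying the sign gives 2/(s + 8)^3.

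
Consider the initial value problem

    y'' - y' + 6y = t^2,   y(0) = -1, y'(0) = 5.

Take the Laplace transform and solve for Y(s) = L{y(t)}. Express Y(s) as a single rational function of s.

Y(s) = (-s^4 + 6*s^3 + 2)/(s^5 - s^4 + 6*s^3)

Take the Laplace transform of both sides.
Using L{y''} = s^2 Y - s·y(0) - y'(0) and L{y'} = sY - y(0), with y(0) = -1, y'(0) = 5, the left side becomes (s^2 - s + 6)Y - (-s + 6).
The right side is L{t^2} = 2/s^3.
So (s^2 - s + 6)Y = 2/s^3 + (-s + 6).
Divide through and combine into a single rational function.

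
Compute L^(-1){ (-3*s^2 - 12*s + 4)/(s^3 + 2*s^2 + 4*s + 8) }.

-sin(2*t) - 5*cos(2*t) + 2*exp(-2*t)

Factor the denominator: s^3 + 2*s^2 + 4*s + 8 = (s + 2)*(s^2 + 4).
Partial fraction decomposition gives [2/(s + 2)] + [-5*s/(s^2 + 4)] + [-2/(s^2 + 4)].
Invert each term: 2/(s + 2) ↔ 2e^(-2t); -5·s/(s^2 + 4) ↔ -5cos(2t); -1·2/(s^2 + 4) ↔ -sin(2t).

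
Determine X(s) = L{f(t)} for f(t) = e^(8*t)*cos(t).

L{cos(t)} = s/(s^2 + 1).
By the first shifting theorem, multiplying by e^(8t) replaces s with s - 8.

X(s) = (s - 8)/((s - 8)^2 + 1)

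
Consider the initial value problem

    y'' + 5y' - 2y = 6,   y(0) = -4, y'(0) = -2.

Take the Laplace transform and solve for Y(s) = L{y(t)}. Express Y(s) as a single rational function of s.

Y(s) = (-4*s^2 - 22*s + 6)/(s^3 + 5*s^2 - 2*s)

Transform both sides with L{·}.
Using L{y''} = s^2 Y - s·y(0) - y'(0) and L{y'} = sY - y(0), with y(0) = -4, y'(0) = -2, the left side becomes (s^2 + 5*s - 2)Y - (-4*s - 22).
The right side is L{6} = 6/s.
So (s^2 + 5*s - 2)Y = 6/s + (-4*s - 22).
Solve for Y(s) and write it as one ratio of polynomials.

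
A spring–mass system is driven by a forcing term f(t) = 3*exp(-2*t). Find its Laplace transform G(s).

L{3} = 3/s.
By the first shifting theorem, multiplying by e^(-2t) replaces s with s + 2.

G(s) = 3/(s + 2)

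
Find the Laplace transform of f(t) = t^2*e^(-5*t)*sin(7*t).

14*(3*s^2 + 30*s + 26)/(s^2 + 10*s + 74)^3

L{sin(7t)} = 7/(s^2 + 49).
Multiplying by e^(-5t) shifts s → s + 5, so L{e^(-5*t)*sin(7*t)} = 7/((s + 5)^2 + 49).
Then apply L{t^2·g(t)} = (-1)^2 d^2/ds^2[G(s)] with G(s) = 7/((s + 5)^2 + 49):
differentiating 2 times and applying the sign gives 14*(3*s^2 + 30*s + 26)/(s^2 + 10*s + 74)^3.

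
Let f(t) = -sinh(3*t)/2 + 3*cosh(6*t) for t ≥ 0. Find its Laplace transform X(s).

By linearity of the Laplace transform, transform each term separately.
(3)·[L{cosh(6t)} = s/(s^2 - 36)]; (-1/2)·[L{sinh(3t)} = 3/(s^2 - 9)].

X(s) = 3*s/(s^2 - 36) - 3/(2*(s^2 - 9))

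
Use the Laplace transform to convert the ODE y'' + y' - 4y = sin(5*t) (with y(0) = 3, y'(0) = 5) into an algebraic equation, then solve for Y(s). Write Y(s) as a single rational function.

Y(s) = (3*s^3 + 8*s^2 + 75*s + 205)/(s^4 + s^3 + 21*s^2 + 25*s - 100)

Take the Laplace transform of both sides.
The derivative rules (L{y''} = s^2 Y - s·y(0) - y'(0) and L{y'} = sY - y(0), with y(0) = 3, y'(0) = 5) turn the left side into (s^2 + s - 4)Y - (3*s + 8).
The right side is L{sin(5*t)} = 5/(s^2 + 25).
So (s^2 + s - 4)Y = 5/(s^2 + 25) + (3*s + 8).
Divide through and combine into a single rational function.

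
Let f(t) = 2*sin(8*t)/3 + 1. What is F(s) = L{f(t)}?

The transform is linear, so treat each term independently.
(2/3)·[L{sin(8t)} = 8/(s^2 + 64)]; L{1} = 1/s.

F(s) = 16/(3*(s^2 + 64)) + 1/s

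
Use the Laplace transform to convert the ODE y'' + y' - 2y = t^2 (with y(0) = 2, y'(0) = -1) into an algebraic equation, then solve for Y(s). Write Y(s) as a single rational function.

Apply the Laplace transform to the equation.
Using L{y''} = s^2 Y - s·y(0) - y'(0) and L{y'} = sY - y(0), with y(0) = 2, y'(0) = -1, the left side becomes (s^2 + s - 2)Y - (2*s + 1).
The right side is L{t^2} = 2/s^3.
So (s^2 + s - 2)Y = 2/s^3 + (2*s + 1).
Isolate Y and clear denominators.

Y(s) = (2*s^4 + s^3 + 2)/(s^5 + s^4 - 2*s^3)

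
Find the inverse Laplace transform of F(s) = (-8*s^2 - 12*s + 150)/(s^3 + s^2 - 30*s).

-2*exp(5*t) - 5 - exp(-6*t)

Factor the denominator: s^3 + s^2 - 30*s = s*(s - 5)*(s + 6).
Partial fraction decomposition gives [-1/(s + 6)] + [-2/(s - 5)] + [-5/s].
Invert each term: -1/(s + 6) ↔ -e^(-6t); -2/(s - 5) ↔ -2e^(5t); -5/(s - 0) ↔ -5e^(0t).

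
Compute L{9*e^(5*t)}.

9/(s - 5)

L{9} = 9/s.
By the first shifting theorem, multiplying by e^(5t) replaces s with s - 5.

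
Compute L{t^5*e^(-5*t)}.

120/(s + 5)^6

L{t^5} = 5!/s^6 = 120/s^6.
By the first shifting theorem, multiplying by e^(-5t) replaces s with s + 5.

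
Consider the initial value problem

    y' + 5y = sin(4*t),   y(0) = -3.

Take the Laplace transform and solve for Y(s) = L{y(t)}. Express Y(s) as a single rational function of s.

Take the Laplace transform of both sides.
Using L{y'} = sY - y(0) = sY - (-3), the left side becomes (s + 5)Y - (-3).
The right side is L{sin(4*t)} = 4/(s^2 + 16).
So (s + 5)Y = 4/(s^2 + 16) + (-3).
Isolate Y and clear denominators.

Y(s) = (-3*s^2 - 44)/(s^3 + 5*s^2 + 16*s + 80)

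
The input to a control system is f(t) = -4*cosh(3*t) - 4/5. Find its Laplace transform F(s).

Apply the Laplace transform termwise.
L{-4/5} = (-4/5)/s; (-4)·[L{cosh(3t)} = s/(s^2 - 9)].

F(s) = -4*s/(s^2 - 9) - 4/(5*s)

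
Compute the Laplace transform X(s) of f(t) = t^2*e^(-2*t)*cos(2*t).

L{cos(2t)} = s/(s^2 + 4).
Multiplying by e^(-2t) shifts s → s + 2, so L{e^(-2*t)*cos(2*t)} = (s + 2)/((s + 2)^2 + 4).
Then apply L{t^2·g(t)} = (-1)^2 d^2/ds^2[G(s)] with G(s) = (s + 2)/((s + 2)^2 + 4):
differentiating 2 times and applying the sign gives 2*(s + 2)*(s^2 + 4*s - 8)/(s^2 + 4*s + 8)^3.

X(s) = 2*(s + 2)*(s^2 + 4*s - 8)/(s^2 + 4*s + 8)^3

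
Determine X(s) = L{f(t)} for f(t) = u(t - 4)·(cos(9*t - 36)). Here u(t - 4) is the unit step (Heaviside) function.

X(s) = s*exp(-4*s)/(s^2 + 81)

By the second shifting theorem, L{u(t - c)·g(t - c)} = e^(-cs)·G(s) with c = 4 and G(s) = L{g(t)}.
L{cos(9t)} = s/(s^2 + 81).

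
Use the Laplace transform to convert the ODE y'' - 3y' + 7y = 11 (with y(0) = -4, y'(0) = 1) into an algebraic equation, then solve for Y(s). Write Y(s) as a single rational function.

Take the Laplace transform of both sides.
With L{y''} = s^2 Y - s·y(0) - y'(0) and L{y'} = sY - y(0), with y(0) = -4, y'(0) = 1: the LHS transforms to (s^2 - 3*s + 7)Y - (-4*s + 13).
The right side is L{11} = 11/s.
So (s^2 - 3*s + 7)Y = 11/s + (-4*s + 13).
Isolate Y and clear denominators.

Y(s) = (-4*s^2 + 13*s + 11)/(s^3 - 3*s^2 + 7*s)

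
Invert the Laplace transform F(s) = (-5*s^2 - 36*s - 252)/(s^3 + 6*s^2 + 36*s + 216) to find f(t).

Factor the denominator: s^3 + 6*s^2 + 36*s + 216 = (s + 6)*(s^2 + 36).
Partial fraction decomposition gives [-3/(s + 6)] + [-2*s/(s^2 + 36)] + [-24/(s^2 + 36)].
Invert each term: -3/(s + 6) ↔ -3e^(-6t); -2·s/(s^2 + 36) ↔ -2cos(6t); -4·6/(s^2 + 36) ↔ -4sin(6t).

f(t) = -4*sin(6*t) - 2*cos(6*t) - 3*exp(-6*t)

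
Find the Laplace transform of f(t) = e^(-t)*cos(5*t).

L{cos(5t)} = s/(s^2 + 25).
By the first shifting theorem, multiplying by e^(-t) replaces s with s + 1.

(s + 1)/((s + 1)^2 + 25)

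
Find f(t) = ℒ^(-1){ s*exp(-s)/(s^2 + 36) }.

The factor e^(-s) signals a time shift by c = 1 (second shifting theorem).
L{cos(6t)} = s/(s^2 + 36), so L^-1{s/(s^2 + 36)} = cos(6*t).
Hence the inverse is u(t - 1) times that function evaluated at t - 1.

f(t) = Heaviside(t - 1)*(cos(6*t - 6))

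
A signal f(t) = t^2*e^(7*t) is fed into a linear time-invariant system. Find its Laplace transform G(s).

G(s) = 2/(s - 7)^3

L{e^(7t)} = 1/(s - 7).
Then apply L{t^2·g(t)} = (-1)^2 d^2/ds^2[H(s)] with H(s) = 1/(s - 7):
differentiating 2 times and applying the sign gives 2/(s - 7)^3.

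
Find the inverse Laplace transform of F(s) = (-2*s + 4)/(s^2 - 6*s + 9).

Factor the denominator: s^2 - 6*s + 9 = (s - 3)^2.
Partial fraction decomposition gives [-2/(s - 3)] + [-2/(s - 3)^2].
Invert each term: -2/(s - 3) ↔ -2e^(3t); -2/(s - 3)^2 ↔ -2t·e^(3t).

-2*t*exp(3*t) - 2*exp(3*t)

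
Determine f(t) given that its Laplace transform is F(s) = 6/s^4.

Since L{t^3} = 3!/s^4 = 6/s^4, the inverse is t^3.

f(t) = t^3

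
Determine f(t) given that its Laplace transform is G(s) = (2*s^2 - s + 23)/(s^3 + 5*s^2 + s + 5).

f(t) = 4*sin(t) - cos(t) + 3*exp(-5*t)

Factor the denominator: s^3 + 5*s^2 + s + 5 = (s + 5)*(s^2 + 1).
Partial fraction decomposition gives [3/(s + 5)] + [-s/(s^2 + 1)] + [4/(s^2 + 1)].
Invert each term: 3/(s + 5) ↔ 3e^(-5t); -1·s/(s^2 + 1) ↔ -cos(t); 4·1/(s^2 + 1) ↔ 4sin(t).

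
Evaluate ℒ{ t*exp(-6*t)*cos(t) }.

(s + 5)*(s + 7)/(s^2 + 12*s + 37)^2

L{cos(t)} = s/(s^2 + 1).
Multiplying by e^(-6t) shifts s → s + 6, so L{exp(-6*t)*cos(t)} = (s + 6)/((s + 6)^2 + 1).
Then apply L{t·g(t)} = -d/ds[G(s)] with G(s) = (s + 6)/((s + 6)^2 + 1):
differentiating 1 time and applying the sign gives (s + 5)*(s + 7)/(s^2 + 12*s + 37)^2.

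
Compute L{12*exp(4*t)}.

L{12} = 12/s.
By the first shifting theorem, multiplying by e^(4t) replaces s with s - 4.

12/(s - 4)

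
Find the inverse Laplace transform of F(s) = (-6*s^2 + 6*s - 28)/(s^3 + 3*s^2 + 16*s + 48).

3*sin(4*t) - 2*cos(4*t) - 4*exp(-3*t)

Factor the denominator: s^3 + 3*s^2 + 16*s + 48 = (s + 3)*(s^2 + 16).
Partial fraction decomposition gives [-4/(s + 3)] + [-2*s/(s^2 + 16)] + [12/(s^2 + 16)].
Invert each term: -4/(s + 3) ↔ -4e^(-3t); -2·s/(s^2 + 16) ↔ -2cos(4t); 3·4/(s^2 + 16) ↔ 3sin(4t).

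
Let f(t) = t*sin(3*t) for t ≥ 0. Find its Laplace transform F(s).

F(s) = 6*s/(s^2 + 9)^2

L{sin(3t)} = 3/(s^2 + 9).
Then apply L{t·g(t)} = -d/ds[G(s)] with G(s) = 3/(s^2 + 9):
differentiating 1 time and applying the sign gives 6*s/(s^2 + 9)^2.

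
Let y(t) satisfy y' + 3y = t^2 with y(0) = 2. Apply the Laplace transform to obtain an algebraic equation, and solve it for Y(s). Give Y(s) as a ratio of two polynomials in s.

Y(s) = (2*s^3 + 2)/(s^4 + 3*s^3)

Apply the Laplace transform to the equation.
With L{y'} = sY - y(0) = sY - 2: the LHS transforms to (s + 3)Y - (2).
The right side is L{t^2} = 2/s^3.
So (s + 3)Y = 2/s^3 + (2).
Divide through and combine into a single rational function.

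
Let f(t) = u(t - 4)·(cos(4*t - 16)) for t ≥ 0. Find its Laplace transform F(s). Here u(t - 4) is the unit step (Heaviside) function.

F(s) = s*exp(-4*s)/(s^2 + 16)

By the second shifting theorem, L{u(t - c)·g(t - c)} = e^(-cs)·G(s) with c = 4 and G(s) = L{g(t)}.
L{cos(4t)} = s/(s^2 + 16).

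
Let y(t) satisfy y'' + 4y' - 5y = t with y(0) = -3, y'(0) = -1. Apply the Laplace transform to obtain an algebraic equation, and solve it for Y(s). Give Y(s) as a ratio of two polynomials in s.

Y(s) = (-3*s^3 - 13*s^2 + 1)/(s^4 + 4*s^3 - 5*s^2)

Take the Laplace transform of both sides.
With L{y''} = s^2 Y - s·y(0) - y'(0) and L{y'} = sY - y(0), with y(0) = -3, y'(0) = -1: the LHS transforms to (s^2 + 4*s - 5)Y - (-3*s - 13).
The right side is L{t} = s^(-2).
So (s^2 + 4*s - 5)Y = s^(-2) + (-3*s - 13).
Divide through and combine into a single rational function.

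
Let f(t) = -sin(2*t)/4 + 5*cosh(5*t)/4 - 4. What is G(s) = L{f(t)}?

The transform is linear, so treat each term independently.
L{-4} = -4/s; (5/4)·[L{cosh(5t)} = s/(s^2 - 25)]; (-1/4)·[L{sin(2t)} = 2/(s^2 + 4)].

G(s) = 5*s/(4*(s^2 - 25)) - 1/(2*(s^2 + 4)) - 4/s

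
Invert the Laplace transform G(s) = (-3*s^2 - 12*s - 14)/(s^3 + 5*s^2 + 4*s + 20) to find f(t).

f(t) = -sin(2*t) - 2*cos(2*t) - exp(-5*t)

Factor the denominator: s^3 + 5*s^2 + 4*s + 20 = (s + 5)*(s^2 + 4).
Partial fraction decomposition gives [-1/(s + 5)] + [-2*s/(s^2 + 4)] + [-2/(s^2 + 4)].
Invert each term: -1/(s + 5) ↔ -e^(-5t); -2·s/(s^2 + 4) ↔ -2cos(2t); -1·2/(s^2 + 4) ↔ -sin(2t).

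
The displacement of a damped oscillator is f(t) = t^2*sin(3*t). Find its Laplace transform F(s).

F(s) = 18*(s^2 - 3)/(s^2 + 9)^3

L{sin(3t)} = 3/(s^2 + 9).
Then apply L{t^2·g(t)} = (-1)^2 d^2/ds^2[G(s)] with G(s) = 3/(s^2 + 9):
differentiating 2 times and applying the sign gives 18*(s^2 - 3)/(s^2 + 9)^3.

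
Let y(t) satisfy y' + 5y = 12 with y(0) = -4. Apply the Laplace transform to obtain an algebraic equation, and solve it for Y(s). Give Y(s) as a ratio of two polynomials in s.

Laplace-transform each side.
With L{y'} = sY - y(0) = sY - (-4): the LHS transforms to (s + 5)Y - (-4).
The right side is L{12} = 12/s.
So (s + 5)Y = 12/s + (-4).
Solve for Y(s) and write it as one ratio of polynomials.

Y(s) = (-4*s + 12)/(s^2 + 5*s)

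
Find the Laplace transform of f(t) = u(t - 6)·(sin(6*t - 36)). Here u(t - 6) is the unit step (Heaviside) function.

6*exp(-6*s)/(s^2 + 36)

By the second shifting theorem, L{u(t - c)·g(t - c)} = e^(-cs)·G(s) with c = 6 and G(s) = L{g(t)}.
L{sin(6t)} = 6/(s^2 + 36).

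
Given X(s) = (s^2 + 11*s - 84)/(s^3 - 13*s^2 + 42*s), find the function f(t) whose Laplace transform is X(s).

f(t) = 6*exp(7*t) - 3*exp(6*t) - 2

Factor the denominator: s^3 - 13*s^2 + 42*s = s*(s - 7)*(s - 6).
Partial fraction decomposition gives [-3/(s - 6)] + [6/(s - 7)] + [-2/s].
Invert each term: -3/(s - 6) ↔ -3e^(6t); 6/(s - 7) ↔ 6e^(7t); -2/(s - 0) ↔ -2e^(0t).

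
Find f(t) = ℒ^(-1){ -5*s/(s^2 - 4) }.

f(t) = -5*cosh(2*t)

Since L{cosh(2t)} = s/(s^2 - 4), the inverse is cosh(2*t), scaled by -5.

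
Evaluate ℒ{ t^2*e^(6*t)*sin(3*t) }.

18*(s^2 - 12*s + 33)/(s^2 - 12*s + 45)^3

L{sin(3t)} = 3/(s^2 + 9).
Multiplying by e^(6t) shifts s → s - 6, so L{e^(6*t)*sin(3*t)} = 3/((s - 6)^2 + 9).
Then apply L{t^2·g(t)} = (-1)^2 d^2/ds^2[H(s)] with H(s) = 3/((s - 6)^2 + 9):
differentiating 2 times and applying the sign gives 18*(s^2 - 12*s + 33)/(s^2 - 12*s + 45)^3.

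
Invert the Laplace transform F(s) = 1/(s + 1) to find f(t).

f(t) = exp(-t)

Since L{e^(-t)} = 1/(s + 1), the inverse is e^(-t).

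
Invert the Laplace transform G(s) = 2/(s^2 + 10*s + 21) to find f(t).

f(t) = exp(-5*t)*sinh(2*t)

Rewrite the denominator: s^2 + 10*s + 21 = (s + 5)^2 - 4.
The form in (s + 5) signals a first-shifting-theorem factor e^(-5t).
Since L{sinh(2t)} = 2/(s^2 - 4), the inverse is e^(-5*t)*sinh(2*t).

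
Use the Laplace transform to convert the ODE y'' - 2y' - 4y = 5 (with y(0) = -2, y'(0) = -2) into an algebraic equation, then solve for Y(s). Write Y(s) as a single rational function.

Laplace-transform each side.
Using L{y''} = s^2 Y - s·y(0) - y'(0) and L{y'} = sY - y(0), with y(0) = -2, y'(0) = -2, the left side becomes (s^2 - 2*s - 4)Y - (-2*s + 2).
The right side is L{5} = 5/s.
So (s^2 - 2*s - 4)Y = 5/s + (-2*s + 2).
Solve for Y(s) and write it as one ratio of polynomials.

Y(s) = (-2*s^2 + 2*s + 5)/(s^3 - 2*s^2 - 4*s)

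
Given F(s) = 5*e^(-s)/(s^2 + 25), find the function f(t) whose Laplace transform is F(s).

The factor e^(-s) signals a time shift by c = 1 (second shifting theorem).
L{sin(5t)} = 5/(s^2 + 25), so L^-1{5/(s^2 + 25)} = sin(5*t).
Hence the inverse is u(t - 1) times that function evaluated at t - 1.

f(t) = Heaviside(t - 1)*(sin(5*t - 5))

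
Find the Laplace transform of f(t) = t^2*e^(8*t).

L{e^(8t)} = 1/(s - 8).
Then apply L{t^2·g(t)} = (-1)^2 d^2/ds^2[G(s)] with G(s) = 1/(s - 8):
differentiating 2 times and applying the sign gives 2/(s - 8)^3.

2/(s - 8)^3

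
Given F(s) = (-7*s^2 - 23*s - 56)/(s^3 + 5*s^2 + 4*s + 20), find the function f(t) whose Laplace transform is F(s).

f(t) = -4*sin(2*t) - 3*cos(2*t) - 4*exp(-5*t)

Factor the denominator: s^3 + 5*s^2 + 4*s + 20 = (s + 5)*(s^2 + 4).
Partial fraction decomposition gives [-4/(s + 5)] + [-3*s/(s^2 + 4)] + [-8/(s^2 + 4)].
Invert each term: -4/(s + 5) ↔ -4e^(-5t); -3·s/(s^2 + 4) ↔ -3cos(2t); -4·2/(s^2 + 4) ↔ -4sin(2t).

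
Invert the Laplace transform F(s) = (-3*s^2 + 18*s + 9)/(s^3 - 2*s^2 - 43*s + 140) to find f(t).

f(t) = 2*exp(5*t) - 3*exp(4*t) - 2*exp(-7*t)

Factor the denominator: s^3 - 2*s^2 - 43*s + 140 = (s - 5)*(s - 4)*(s + 7).
Partial fraction decomposition gives [2/(s - 5)] + [-3/(s - 4)] + [-2/(s + 7)].
Invert each term: 2/(s - 5) ↔ 2e^(5t); -3/(s - 4) ↔ -3e^(4t); -2/(s + 7) ↔ -2e^(-7t).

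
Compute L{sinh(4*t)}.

L{sinh(4t)} = 4/(s^2 - 16).

4/(s^2 - 16)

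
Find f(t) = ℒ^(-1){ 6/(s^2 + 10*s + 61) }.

f(t) = exp(-5*t)*sin(6*t)

Rewrite the denominator: s^2 + 10*s + 61 = (s + 5)^2 + 36.
The form in (s + 5) signals a first-shifting-theorem factor e^(-5t).
Since L{sin(6t)} = 6/(s^2 + 36), the inverse is e^(-5*t)*sin(6*t).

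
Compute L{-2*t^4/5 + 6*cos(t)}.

6*s/(s^2 + 1) - 48/(5*s^5)

Apply the Laplace transform termwise.
(-2/5)·[L{t^4} = 4!/s^5 = 24/s^5]; (6)·[L{cos(t)} = s/(s^2 + 1)].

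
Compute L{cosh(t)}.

L{cosh(t)} = s/(s^2 - 1).

s/(s^2 - 1)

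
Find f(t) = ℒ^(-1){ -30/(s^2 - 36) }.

f(t) = -5*sinh(6*t)

Since L{sinh(6t)} = 6/(s^2 - 36), the inverse is sinh(6*t), scaled by -5.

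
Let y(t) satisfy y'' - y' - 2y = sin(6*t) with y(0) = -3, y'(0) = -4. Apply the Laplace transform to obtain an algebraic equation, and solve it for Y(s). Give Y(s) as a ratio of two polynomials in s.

Y(s) = (-3*s^3 - s^2 - 108*s - 30)/(s^4 - s^3 + 34*s^2 - 36*s - 72)

Transform both sides with L{·}.
With L{y''} = s^2 Y - s·y(0) - y'(0) and L{y'} = sY - y(0), with y(0) = -3, y'(0) = -4: the LHS transforms to (s^2 - s - 2)Y - (-3*s - 1).
The right side is L{sin(6*t)} = 6/(s^2 + 36).
So (s^2 - s - 2)Y = 6/(s^2 + 36) + (-3*s - 1).
Solve for Y(s) and write it as one ratio of polynomials.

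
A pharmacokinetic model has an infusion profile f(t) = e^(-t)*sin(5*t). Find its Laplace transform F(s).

F(s) = 5/((s + 1)^2 + 25)

L{sin(5t)} = 5/(s^2 + 25).
By the first shifting theorem, multiplying by e^(-t) replaces s with s + 1.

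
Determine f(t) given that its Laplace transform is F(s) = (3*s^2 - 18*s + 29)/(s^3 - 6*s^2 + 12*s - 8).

Factor the denominator: s^3 - 6*s^2 + 12*s - 8 = (s - 2)^3.
Partial fraction decomposition gives [3/(s - 2)] + [-6/(s - 2)^2] + [5/(s - 2)^3].
Invert each term: 3/(s - 2) ↔ 3e^(2t); -6/(s - 2)^2 ↔ -6t·e^(2t); 5/(s - 2)^3 ↔ (5/2)t^2·e^(2t).

f(t) = 5*t^2*exp(2*t)/2 - 6*t*exp(2*t) + 3*exp(2*t)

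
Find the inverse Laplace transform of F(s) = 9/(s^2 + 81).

Since L{sin(9t)} = 9/(s^2 + 81), the inverse is sin(9*t).

sin(9*t)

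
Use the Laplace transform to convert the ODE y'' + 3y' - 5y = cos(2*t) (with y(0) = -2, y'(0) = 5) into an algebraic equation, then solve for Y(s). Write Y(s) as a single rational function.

Laplace-transform each side.
Using L{y''} = s^2 Y - s·y(0) - y'(0) and L{y'} = sY - y(0), with y(0) = -2, y'(0) = 5, the left side becomes (s^2 + 3*s - 5)Y - (-2*s - 1).
The right side is L{cos(2*t)} = s/(s^2 + 4).
So (s^2 + 3*s - 5)Y = s/(s^2 + 4) + (-2*s - 1).
Solve for Y(s) and write it as one ratio of polynomials.

Y(s) = (-2*s^3 - s^2 - 7*s - 4)/(s^4 + 3*s^3 - s^2 + 12*s - 20)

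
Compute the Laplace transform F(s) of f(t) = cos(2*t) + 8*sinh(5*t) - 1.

F(s) = s/(s^2 + 4) + 40/(s^2 - 25) - 1/s

Apply the Laplace transform termwise.
(8)·[L{sinh(5t)} = 5/(s^2 - 25)]; L{-1} = -1/s; L{cos(2t)} = s/(s^2 + 4).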